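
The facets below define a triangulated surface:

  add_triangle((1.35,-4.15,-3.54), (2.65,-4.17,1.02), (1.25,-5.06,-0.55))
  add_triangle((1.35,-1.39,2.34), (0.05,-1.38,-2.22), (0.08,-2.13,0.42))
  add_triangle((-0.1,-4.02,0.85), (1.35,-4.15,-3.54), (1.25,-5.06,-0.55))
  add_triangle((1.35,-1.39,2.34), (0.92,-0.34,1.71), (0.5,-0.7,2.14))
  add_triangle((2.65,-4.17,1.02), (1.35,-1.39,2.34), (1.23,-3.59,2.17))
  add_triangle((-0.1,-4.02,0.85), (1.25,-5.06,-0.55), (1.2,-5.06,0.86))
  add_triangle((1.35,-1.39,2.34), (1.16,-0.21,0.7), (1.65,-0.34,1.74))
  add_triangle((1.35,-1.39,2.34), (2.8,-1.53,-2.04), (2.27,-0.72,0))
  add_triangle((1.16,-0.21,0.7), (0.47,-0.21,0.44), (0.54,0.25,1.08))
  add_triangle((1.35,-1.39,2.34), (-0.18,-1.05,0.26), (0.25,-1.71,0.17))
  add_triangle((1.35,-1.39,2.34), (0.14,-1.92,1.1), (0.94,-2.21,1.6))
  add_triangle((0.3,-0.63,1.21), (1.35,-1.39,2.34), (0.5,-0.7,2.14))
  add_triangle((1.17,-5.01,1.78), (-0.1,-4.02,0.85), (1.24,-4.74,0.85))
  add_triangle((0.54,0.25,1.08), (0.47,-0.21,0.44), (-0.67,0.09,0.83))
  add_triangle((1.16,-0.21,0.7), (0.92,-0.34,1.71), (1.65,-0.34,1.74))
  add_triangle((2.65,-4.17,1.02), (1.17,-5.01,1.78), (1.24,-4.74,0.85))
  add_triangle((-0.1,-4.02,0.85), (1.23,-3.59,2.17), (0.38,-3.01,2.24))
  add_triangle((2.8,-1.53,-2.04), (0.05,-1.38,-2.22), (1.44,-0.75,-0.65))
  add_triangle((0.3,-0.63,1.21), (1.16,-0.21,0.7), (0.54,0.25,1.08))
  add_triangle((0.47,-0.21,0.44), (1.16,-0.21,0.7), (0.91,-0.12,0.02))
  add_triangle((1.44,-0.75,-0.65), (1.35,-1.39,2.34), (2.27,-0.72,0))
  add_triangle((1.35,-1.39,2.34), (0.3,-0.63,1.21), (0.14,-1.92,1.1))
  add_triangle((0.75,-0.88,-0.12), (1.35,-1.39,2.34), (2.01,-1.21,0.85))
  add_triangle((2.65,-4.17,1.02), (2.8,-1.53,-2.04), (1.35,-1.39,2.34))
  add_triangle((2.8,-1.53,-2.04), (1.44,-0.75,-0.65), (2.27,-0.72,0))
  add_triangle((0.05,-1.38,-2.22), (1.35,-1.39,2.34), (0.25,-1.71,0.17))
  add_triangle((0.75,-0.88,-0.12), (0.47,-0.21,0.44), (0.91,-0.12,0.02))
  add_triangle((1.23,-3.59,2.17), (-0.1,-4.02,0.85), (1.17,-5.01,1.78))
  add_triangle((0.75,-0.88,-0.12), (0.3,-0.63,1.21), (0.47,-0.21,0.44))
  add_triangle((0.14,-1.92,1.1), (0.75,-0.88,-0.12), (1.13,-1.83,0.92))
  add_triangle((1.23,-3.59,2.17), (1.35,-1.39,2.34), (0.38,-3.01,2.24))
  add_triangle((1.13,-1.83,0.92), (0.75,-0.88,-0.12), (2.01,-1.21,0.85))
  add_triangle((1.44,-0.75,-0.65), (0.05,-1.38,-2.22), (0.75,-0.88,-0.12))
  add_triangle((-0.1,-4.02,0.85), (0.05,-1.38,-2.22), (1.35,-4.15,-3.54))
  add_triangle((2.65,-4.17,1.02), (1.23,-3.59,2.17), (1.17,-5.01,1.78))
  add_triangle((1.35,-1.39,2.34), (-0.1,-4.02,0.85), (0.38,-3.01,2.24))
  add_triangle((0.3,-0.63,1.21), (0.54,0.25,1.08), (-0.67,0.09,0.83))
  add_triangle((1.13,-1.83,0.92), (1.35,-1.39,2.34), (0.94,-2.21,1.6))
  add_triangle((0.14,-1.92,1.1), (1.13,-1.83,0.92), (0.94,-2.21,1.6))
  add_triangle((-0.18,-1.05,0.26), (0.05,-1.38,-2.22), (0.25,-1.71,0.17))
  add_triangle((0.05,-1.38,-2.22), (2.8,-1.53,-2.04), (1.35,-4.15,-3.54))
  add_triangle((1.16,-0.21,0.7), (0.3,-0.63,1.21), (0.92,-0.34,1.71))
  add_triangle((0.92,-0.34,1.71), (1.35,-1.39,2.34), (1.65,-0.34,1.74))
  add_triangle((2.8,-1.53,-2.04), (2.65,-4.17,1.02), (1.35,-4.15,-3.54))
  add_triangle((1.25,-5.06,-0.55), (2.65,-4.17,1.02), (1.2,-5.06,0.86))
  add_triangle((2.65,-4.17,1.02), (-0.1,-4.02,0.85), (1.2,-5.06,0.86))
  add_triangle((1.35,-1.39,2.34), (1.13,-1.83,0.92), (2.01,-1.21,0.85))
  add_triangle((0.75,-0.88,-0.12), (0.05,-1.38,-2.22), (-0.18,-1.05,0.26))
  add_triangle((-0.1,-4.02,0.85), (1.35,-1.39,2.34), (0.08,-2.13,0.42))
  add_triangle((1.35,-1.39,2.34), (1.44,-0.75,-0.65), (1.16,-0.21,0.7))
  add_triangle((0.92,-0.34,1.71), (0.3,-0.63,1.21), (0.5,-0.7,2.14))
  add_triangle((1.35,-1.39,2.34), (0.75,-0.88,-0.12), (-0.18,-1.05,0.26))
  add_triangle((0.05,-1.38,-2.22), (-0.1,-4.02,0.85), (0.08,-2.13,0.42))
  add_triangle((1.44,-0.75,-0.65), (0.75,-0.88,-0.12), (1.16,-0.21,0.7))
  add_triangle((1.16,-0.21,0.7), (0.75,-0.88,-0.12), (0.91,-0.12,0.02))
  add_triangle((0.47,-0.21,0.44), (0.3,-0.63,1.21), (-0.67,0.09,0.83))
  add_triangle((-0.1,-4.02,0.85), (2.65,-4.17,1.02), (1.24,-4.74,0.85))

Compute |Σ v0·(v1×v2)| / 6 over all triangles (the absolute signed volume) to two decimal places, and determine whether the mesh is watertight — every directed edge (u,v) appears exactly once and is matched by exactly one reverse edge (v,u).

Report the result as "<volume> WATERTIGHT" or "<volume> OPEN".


Per-triangle v0·(v1×v2)/6:
  t1: +4.6233
  t2: -1.1468
  t3: +2.4949
  t4: +0.1788
  t5: +1.8805
  t6: +1.2455
  t7: +0.1527
  t8: +1.3106
  t9: -0.0287
  t10: +0.2601
  t11: +0.2513
  t12: +0.0632
  t13: +0.7877
  t14: -0.0655
  t15: -0.0157
  t16: +1.1161
  t17: +0.9874
  t18: -0.2144
  t19: +0.1531
  t20: -0.0114
  t21: -0.4961
  t22: +0.2138
  t23: -0.3385
  t24: +3.3235
  t25: -0.0685
  t26: +0.6752
  t27: -0.0540
  t28: +0.5868
  t29: -0.0716
  t30: +0.1709
  t31: +0.8043
  t32: +0.2319
  t33: -0.3291
  t34: +2.1961
  t35: +1.4029
  t36: -0.8640
  t37: +0.1721
  t38: +0.2859
  t39: +0.1385
  t40: +0.2308
  t41: +1.8634
  t42: -0.0940
  t43: +0.1883
  t44: +7.9461
  t45: +1.9883
  t46: +0.5101
  t47: +0.5959
  t48: -0.3869
  t49: -0.2105
  t50: +0.4807
  t51: -0.0448
  t52: -0.4086
  t53: -0.2221
  t54: -0.1644
  t55: +0.0811
  t56: -0.0414
  t57: -0.4067
Σ = +33.9080 → |volume| = 33.91

Directed edges: 171 total; 3 unmatched, e.g. (0.3,-0.63,1.21)→(0.14,-1.92,1.1) → open.

33.91 OPEN


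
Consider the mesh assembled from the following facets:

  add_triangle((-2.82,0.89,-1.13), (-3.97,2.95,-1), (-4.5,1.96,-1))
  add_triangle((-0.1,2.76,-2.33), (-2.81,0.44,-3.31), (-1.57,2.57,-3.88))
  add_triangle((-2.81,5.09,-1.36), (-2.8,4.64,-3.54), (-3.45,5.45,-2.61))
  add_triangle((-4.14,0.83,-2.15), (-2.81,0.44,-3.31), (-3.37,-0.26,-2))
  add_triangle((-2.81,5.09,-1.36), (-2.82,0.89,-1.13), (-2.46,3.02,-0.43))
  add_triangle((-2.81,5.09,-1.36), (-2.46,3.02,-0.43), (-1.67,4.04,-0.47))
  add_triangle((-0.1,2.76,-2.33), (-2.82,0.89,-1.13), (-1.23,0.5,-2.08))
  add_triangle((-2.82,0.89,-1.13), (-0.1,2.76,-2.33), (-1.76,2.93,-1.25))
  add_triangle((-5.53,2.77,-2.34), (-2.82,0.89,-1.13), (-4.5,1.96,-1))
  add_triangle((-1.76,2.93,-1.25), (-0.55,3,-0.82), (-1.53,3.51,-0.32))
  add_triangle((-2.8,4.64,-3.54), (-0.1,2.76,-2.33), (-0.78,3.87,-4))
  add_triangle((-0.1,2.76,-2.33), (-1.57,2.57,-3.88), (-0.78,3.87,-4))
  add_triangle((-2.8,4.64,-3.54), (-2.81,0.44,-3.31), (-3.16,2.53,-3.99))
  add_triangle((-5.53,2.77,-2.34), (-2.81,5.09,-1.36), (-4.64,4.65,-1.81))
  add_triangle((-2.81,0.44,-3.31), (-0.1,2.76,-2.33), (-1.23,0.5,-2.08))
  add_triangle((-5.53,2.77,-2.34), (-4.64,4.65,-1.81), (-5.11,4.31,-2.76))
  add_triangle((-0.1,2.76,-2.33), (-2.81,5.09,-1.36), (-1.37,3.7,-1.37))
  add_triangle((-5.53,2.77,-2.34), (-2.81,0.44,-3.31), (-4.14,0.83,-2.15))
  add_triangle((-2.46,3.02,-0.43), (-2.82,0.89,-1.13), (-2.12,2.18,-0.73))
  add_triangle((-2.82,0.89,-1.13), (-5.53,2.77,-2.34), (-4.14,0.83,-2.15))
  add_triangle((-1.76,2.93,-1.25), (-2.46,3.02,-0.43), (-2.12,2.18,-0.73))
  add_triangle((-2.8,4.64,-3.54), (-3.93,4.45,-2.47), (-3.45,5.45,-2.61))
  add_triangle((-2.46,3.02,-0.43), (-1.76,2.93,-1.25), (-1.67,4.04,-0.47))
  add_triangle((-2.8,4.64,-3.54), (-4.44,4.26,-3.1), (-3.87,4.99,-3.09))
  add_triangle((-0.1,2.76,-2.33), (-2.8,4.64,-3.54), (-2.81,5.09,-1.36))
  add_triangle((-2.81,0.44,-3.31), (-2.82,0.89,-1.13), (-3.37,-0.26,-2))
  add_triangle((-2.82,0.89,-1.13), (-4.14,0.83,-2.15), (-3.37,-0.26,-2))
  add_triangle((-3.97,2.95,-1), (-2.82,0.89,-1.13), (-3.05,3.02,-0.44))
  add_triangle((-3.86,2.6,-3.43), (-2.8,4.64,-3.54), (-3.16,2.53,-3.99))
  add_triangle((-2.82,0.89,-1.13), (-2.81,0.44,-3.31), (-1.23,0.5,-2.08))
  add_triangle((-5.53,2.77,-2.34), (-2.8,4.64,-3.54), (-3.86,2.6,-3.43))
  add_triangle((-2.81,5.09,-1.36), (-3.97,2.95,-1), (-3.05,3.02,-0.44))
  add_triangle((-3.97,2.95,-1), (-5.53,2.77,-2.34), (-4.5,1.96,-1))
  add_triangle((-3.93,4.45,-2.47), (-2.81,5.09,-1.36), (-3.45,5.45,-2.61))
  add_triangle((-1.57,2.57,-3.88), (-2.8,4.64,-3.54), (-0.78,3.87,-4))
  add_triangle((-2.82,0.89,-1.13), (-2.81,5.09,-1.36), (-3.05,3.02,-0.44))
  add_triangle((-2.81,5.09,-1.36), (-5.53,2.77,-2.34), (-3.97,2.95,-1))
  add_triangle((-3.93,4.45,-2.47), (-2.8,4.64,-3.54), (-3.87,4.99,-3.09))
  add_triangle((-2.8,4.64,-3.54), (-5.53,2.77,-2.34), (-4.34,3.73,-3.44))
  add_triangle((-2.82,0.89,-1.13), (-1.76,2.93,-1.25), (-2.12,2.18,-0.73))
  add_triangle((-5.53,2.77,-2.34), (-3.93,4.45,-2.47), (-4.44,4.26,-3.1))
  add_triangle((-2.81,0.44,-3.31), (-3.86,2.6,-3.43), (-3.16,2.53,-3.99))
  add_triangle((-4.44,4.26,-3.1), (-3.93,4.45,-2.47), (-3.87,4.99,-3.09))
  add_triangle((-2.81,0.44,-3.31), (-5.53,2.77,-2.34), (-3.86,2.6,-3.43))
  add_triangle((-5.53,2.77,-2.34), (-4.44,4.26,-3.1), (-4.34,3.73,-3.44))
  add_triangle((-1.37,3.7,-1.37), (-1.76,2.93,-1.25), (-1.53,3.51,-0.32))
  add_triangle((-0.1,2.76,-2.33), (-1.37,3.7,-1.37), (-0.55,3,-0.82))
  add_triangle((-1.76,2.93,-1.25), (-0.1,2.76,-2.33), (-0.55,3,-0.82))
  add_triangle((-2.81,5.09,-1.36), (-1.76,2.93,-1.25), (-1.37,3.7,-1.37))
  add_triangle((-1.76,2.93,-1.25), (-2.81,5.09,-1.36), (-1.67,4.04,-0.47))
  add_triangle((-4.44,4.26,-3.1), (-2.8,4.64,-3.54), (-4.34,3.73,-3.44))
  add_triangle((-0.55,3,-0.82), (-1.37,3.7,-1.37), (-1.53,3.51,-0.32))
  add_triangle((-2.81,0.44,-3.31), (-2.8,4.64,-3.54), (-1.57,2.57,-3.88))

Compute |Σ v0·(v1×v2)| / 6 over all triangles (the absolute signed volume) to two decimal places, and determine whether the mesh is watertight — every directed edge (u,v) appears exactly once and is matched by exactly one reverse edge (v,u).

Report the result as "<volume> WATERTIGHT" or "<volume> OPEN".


28.35 OPEN

Per-triangle v0·(v1×v2)/6:
  t1: -0.4907
  t2: -0.2020
  t3: +0.6277
  t4: +1.1735
  t5: +1.3446
  t6: +0.5890
  t7: -1.9149
  t8: -1.8571
  t9: +0.4183
  t10: -0.5900
  t11: +0.9983
  t12: +0.0054
  t13: -0.2964
  t14: -0.8871
  t15: +0.4927
  t16: +1.5288
  t17: +0.4481
  t18: +2.0762
  t19: -0.2686
  t20: +0.2643
  t21: -0.2767
  t22: +1.3747
  t23: -0.7126
  t24: +0.9369
  t25: +3.1003
  t26: -1.2222
  t27: +0.1600
  t28: +0.0526
  t29: +1.8225
  t30: -0.4481
  t31: +3.9142
  t32: +0.9772
  t33: +0.9854
  t34: +0.9626
  t35: +2.3240
  t36: -1.7714
  t37: +2.4590
  t38: -0.0758
  t39: -1.4070
  t40: -0.5202
  t41: +1.2786
  t42: +1.3147
  t43: +0.4539
  t44: +2.9051
  t45: +1.2576
  t46: +0.4313
  t47: +0.6177
  t48: -1.0545
  t49: -0.3126
  t50: +0.1484
  t51: +1.1016
  t52: +0.3801
  t53: +3.7326
Σ = +28.3498 → |volume| = 28.35

Directed edges: 159 total; 5 unmatched, e.g. (-2.81,5.09,-1.36)→(-4.64,4.65,-1.81) → open.


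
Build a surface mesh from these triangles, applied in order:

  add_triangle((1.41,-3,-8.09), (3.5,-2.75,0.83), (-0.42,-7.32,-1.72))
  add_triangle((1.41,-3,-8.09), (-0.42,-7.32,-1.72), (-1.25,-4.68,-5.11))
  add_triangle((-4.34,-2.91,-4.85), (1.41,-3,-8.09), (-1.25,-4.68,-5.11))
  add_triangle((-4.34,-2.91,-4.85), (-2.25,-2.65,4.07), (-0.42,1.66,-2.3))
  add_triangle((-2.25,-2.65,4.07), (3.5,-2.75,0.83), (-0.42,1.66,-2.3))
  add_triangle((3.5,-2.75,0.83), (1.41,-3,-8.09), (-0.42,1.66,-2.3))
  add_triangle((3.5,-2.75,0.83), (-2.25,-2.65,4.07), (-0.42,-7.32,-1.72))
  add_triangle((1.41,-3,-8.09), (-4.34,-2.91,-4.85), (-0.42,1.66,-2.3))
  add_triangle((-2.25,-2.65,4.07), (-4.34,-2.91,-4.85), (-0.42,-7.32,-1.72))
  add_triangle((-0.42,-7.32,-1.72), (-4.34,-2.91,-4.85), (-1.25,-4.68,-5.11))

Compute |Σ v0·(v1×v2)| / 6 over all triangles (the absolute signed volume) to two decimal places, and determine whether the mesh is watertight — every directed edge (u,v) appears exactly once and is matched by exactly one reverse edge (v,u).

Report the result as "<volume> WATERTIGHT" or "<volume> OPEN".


Per-triangle v0·(v1×v2)/6:
  t1: +35.8052
  t2: +16.5836
  t3: +16.2638
  t4: +7.7360
  t5: -2.0990
  t6: +8.9646
  t7: +24.7193
  t8: +18.7992
  t9: +34.5544
  t10: +15.4283
Σ = +176.7555 → |volume| = 176.76

Directed edges: 30 total, each appears once with its reverse present → watertight.

176.76 WATERTIGHT


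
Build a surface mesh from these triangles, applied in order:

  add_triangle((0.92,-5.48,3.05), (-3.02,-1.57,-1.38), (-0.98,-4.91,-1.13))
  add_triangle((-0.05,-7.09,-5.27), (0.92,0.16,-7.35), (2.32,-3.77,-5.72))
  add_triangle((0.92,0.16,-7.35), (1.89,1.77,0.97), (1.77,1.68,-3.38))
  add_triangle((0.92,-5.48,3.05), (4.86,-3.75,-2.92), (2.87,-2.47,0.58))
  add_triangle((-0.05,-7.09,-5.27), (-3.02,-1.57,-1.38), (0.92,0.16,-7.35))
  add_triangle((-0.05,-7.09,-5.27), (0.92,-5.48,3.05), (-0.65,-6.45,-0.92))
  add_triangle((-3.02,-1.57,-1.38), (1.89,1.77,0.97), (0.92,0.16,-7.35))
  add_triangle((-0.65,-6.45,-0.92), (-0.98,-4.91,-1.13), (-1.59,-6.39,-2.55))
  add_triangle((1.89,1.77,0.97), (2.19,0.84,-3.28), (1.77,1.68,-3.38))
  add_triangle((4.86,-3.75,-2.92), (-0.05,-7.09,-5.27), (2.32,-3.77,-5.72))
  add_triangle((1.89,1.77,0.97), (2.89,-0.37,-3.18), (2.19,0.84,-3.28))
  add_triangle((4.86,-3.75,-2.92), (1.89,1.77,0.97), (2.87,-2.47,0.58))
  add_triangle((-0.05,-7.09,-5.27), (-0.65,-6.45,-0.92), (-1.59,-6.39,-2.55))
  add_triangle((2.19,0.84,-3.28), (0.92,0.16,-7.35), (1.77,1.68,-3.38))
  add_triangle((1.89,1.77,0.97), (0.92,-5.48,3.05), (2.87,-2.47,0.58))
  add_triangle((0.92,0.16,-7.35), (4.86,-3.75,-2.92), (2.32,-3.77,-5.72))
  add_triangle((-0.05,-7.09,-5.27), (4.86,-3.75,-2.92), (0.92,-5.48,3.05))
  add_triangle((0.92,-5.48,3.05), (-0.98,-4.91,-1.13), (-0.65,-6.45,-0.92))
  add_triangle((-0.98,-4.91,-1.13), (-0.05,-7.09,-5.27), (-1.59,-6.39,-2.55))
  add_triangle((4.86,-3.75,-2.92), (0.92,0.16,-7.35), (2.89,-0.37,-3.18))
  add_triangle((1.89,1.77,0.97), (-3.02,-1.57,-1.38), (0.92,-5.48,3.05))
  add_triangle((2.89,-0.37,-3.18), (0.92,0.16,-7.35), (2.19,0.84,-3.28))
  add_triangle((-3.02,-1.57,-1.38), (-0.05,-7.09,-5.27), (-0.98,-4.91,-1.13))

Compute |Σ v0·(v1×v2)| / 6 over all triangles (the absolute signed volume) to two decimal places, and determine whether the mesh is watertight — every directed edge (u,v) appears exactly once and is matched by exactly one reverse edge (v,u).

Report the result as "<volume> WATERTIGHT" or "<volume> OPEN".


Per-triangle v0·(v1×v2)/6:
  t1: +7.8703
  t2: +17.5424
  t3: -1.0029
  t4: +8.1580
  t5: +26.7874
  t6: +9.4772
  t7: +3.0628
  t8: +0.4177
  t9: +1.6669
  t10: +16.4798
  t11: +2.4891
  t12: +6.4615
  t13: +5.5016
  t14: +2.2335
  t15: +5.9720
  t16: +13.9489
  t17: +41.2812
  t18: +1.3185
  t19: -2.1425
  t20: +9.2232
  t21: +1.3612
  t22: +3.3037
  t23: +9.1965
Σ = +190.6080 → |volume| = 190.61

Directed edges: 69 total; 3 unmatched, e.g. (1.89,1.77,0.97)→(2.89,-0.37,-3.18) → open.

190.61 OPEN


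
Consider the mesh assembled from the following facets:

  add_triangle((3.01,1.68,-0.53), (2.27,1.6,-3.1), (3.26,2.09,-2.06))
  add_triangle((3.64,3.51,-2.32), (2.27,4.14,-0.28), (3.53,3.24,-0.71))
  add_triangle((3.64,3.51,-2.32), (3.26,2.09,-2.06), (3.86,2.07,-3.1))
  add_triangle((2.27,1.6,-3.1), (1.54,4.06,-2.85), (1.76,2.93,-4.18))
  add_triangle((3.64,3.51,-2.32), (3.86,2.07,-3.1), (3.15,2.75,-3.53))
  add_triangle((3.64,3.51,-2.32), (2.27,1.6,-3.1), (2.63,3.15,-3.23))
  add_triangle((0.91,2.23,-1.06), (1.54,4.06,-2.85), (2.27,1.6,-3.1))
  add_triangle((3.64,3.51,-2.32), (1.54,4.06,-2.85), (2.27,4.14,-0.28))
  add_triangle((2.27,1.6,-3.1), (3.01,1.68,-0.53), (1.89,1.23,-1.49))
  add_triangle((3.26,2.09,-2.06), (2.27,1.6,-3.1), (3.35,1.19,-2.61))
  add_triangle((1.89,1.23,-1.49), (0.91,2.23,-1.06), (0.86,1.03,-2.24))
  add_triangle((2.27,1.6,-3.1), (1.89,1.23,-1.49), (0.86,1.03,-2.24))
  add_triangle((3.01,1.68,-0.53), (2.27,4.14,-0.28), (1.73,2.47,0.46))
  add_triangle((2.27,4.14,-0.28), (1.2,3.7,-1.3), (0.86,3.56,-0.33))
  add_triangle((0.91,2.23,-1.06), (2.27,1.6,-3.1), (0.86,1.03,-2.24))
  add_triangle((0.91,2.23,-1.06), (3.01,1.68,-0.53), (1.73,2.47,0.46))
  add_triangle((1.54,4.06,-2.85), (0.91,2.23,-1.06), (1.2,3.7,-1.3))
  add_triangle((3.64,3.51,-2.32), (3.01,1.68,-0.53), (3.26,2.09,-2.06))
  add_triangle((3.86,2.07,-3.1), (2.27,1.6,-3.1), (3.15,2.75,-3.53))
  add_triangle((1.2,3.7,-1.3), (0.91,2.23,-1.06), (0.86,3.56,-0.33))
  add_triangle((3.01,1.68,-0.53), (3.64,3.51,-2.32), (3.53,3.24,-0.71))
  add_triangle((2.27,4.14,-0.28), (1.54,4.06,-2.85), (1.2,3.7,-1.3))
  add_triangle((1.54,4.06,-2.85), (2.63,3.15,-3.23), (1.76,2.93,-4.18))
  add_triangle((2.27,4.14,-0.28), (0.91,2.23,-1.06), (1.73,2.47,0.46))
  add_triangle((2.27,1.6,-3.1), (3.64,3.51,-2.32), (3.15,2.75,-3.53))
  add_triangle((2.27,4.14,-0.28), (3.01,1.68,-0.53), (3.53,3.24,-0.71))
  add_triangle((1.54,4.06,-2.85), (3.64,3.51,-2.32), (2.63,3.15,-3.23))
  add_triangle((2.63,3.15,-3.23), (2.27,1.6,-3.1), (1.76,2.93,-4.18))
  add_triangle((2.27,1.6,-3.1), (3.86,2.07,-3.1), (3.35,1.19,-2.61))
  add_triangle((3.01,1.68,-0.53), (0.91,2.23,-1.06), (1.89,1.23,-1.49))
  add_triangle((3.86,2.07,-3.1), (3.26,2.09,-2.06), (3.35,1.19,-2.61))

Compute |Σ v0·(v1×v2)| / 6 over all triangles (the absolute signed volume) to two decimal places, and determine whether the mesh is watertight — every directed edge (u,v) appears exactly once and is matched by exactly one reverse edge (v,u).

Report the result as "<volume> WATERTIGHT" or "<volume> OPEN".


Per-triangle v0·(v1×v2)/6:
  t1: +0.1181
  t2: +1.9387
  t3: +0.4268
  t4: -1.5218
  t5: +1.4142
  t6: +1.1709
  t7: -0.6545
  t8: +4.0344
  t9: -0.0439
  t10: -0.9055
  t11: -0.7551
  t12: -0.1338
  t13: +1.0117
  t14: +0.7399
  t15: +0.6697
  t16: -1.3396
  t17: -0.1259
  t18: +0.8743
  t19: +0.6252
  t20: -0.0558
  t21: +1.0040
  t22: +0.9757
  t23: +1.6148
  t24: -0.1004
  t25: -0.2556
  t26: +0.2037
  t27: +1.7313
  t28: +1.1024
  t29: +0.4784
  t30: -0.9207
  t31: +0.2355
Σ = +13.5571 → |volume| = 13.56

Directed edges: 93 total; 3 unmatched, e.g. (0.86,3.56,-0.33)→(2.27,4.14,-0.28) → open.

13.56 OPEN


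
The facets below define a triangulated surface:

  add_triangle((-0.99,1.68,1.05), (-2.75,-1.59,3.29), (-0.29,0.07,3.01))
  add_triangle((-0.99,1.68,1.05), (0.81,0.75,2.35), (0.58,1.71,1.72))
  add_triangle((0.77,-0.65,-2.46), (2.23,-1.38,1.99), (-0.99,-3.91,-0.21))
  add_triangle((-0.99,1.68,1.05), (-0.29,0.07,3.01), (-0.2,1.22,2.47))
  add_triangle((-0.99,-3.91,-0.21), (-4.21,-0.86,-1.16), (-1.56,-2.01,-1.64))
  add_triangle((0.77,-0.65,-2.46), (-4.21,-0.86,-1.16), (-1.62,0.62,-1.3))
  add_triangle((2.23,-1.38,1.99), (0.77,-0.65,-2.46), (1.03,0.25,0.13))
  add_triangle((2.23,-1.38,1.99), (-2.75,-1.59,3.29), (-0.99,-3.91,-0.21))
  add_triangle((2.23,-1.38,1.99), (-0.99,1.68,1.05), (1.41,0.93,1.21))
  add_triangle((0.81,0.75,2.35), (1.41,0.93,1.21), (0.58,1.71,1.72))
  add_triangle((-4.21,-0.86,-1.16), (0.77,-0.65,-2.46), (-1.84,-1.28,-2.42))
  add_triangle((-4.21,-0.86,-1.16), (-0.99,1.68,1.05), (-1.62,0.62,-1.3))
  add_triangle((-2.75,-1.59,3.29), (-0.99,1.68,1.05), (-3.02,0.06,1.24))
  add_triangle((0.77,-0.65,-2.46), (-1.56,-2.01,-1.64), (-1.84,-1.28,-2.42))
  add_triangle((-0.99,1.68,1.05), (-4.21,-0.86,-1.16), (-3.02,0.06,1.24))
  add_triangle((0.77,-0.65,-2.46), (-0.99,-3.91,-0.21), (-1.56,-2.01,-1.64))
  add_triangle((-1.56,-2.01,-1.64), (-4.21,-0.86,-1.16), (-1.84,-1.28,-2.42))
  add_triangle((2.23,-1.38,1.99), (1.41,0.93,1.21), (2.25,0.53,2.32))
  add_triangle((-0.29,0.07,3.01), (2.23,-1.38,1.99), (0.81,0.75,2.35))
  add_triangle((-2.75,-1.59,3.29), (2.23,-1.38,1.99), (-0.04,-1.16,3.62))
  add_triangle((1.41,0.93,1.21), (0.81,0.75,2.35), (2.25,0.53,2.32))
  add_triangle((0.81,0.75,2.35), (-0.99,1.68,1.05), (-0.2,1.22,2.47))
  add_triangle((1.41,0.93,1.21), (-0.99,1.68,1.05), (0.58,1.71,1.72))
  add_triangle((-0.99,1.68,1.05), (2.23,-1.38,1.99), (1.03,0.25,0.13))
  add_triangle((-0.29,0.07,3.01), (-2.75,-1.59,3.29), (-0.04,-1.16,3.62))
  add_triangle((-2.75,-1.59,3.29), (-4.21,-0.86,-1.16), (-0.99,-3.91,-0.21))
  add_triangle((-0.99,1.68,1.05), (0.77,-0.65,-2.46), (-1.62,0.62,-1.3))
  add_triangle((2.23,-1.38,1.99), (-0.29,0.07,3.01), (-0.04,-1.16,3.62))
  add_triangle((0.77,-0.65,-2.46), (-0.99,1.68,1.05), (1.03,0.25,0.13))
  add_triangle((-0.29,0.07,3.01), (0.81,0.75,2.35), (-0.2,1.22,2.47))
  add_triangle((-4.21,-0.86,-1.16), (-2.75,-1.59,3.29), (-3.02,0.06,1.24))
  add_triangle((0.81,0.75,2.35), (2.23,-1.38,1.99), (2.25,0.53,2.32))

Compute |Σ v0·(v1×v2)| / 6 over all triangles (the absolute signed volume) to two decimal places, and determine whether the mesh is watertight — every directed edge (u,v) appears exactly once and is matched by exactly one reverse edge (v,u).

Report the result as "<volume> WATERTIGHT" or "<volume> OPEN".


Per-triangle v0·(v1×v2)/6:
  t1: +2.7638
  t2: +0.6080
  t3: +5.3335
  t4: +0.5499
  t5: +3.2229
  t6: +2.2665
  t7: +1.0889
  t8: +8.8313
  t9: -1.3145
  t10: +0.4543
  t11: +0.6116
  t12: +2.0100
  t13: +2.3385
  t14: +1.1346
  t15: +2.1084
  t16: +2.5941
  t17: +1.5025
  t18: +0.2436
  t19: +1.5863
  t20: +1.9433
  t21: +0.3908
  t22: +0.3252
  t23: +0.0775
  t24: +0.9507
  t25: +1.7768
  t26: +10.4853
  t27: +0.9043
  t28: +1.2906
  t29: +0.6742
  t30: +0.5912
  t31: +3.4175
  t32: +1.0174
Σ = +61.7792 → |volume| = 61.78

Directed edges: 96 total, each appears once with its reverse present → watertight.

61.78 WATERTIGHT


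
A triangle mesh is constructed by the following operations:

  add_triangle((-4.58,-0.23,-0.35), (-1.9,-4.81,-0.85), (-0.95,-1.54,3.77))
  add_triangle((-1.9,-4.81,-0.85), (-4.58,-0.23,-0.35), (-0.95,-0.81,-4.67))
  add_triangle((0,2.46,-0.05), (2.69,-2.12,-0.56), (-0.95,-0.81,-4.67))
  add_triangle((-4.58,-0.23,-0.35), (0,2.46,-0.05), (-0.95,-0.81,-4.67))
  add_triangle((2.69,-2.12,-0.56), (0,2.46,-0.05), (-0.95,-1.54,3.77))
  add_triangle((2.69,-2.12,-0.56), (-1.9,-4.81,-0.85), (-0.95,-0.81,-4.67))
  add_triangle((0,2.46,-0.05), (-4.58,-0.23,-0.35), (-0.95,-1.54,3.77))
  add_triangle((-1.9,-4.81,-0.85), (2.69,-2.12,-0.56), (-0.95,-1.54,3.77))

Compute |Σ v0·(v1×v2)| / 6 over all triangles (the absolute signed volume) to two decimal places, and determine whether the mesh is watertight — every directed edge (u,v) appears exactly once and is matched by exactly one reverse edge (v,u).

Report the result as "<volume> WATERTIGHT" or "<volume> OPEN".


Per-triangle v0·(v1×v2)/6:
  t1: +14.6316
  t2: +16.1350
  t3: +5.4036
  t4: +8.6621
  t5: +3.8885
  t6: +12.8948
  t7: +7.1587
  t8: +11.3797
Σ = +80.1539 → |volume| = 80.15

Directed edges: 24 total, each appears once with its reverse present → watertight.

80.15 WATERTIGHT


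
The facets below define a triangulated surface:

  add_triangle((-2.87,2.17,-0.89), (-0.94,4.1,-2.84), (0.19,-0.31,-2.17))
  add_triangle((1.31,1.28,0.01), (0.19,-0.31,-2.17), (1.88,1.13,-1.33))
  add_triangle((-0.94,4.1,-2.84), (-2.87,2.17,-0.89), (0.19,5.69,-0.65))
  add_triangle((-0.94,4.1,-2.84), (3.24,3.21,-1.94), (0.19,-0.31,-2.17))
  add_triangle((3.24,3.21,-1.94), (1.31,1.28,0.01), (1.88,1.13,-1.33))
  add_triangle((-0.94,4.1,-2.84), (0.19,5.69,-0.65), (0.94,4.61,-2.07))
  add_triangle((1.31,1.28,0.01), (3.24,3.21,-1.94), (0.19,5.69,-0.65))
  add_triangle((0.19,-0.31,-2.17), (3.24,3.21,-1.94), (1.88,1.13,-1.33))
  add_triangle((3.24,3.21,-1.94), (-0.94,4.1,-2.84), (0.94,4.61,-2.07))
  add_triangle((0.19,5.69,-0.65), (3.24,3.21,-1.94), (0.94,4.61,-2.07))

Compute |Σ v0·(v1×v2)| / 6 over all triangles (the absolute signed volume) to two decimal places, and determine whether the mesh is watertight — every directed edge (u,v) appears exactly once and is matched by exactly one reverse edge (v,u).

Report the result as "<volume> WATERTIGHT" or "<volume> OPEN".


Per-triangle v0·(v1×v2)/6:
  t1: +3.8163
  t2: -0.1897
  t3: +5.9621
  t4: +6.5021
  t5: +0.3162
  t6: +3.3441
  t7: +2.3549
  t8: +0.7585
  t9: +2.6649
  t10: +3.4125
Σ = +28.9420 → |volume| = 28.94

Directed edges: 30 total; 4 unmatched, e.g. (0.19,-0.31,-2.17)→(-2.87,2.17,-0.89) → open.

28.94 OPEN


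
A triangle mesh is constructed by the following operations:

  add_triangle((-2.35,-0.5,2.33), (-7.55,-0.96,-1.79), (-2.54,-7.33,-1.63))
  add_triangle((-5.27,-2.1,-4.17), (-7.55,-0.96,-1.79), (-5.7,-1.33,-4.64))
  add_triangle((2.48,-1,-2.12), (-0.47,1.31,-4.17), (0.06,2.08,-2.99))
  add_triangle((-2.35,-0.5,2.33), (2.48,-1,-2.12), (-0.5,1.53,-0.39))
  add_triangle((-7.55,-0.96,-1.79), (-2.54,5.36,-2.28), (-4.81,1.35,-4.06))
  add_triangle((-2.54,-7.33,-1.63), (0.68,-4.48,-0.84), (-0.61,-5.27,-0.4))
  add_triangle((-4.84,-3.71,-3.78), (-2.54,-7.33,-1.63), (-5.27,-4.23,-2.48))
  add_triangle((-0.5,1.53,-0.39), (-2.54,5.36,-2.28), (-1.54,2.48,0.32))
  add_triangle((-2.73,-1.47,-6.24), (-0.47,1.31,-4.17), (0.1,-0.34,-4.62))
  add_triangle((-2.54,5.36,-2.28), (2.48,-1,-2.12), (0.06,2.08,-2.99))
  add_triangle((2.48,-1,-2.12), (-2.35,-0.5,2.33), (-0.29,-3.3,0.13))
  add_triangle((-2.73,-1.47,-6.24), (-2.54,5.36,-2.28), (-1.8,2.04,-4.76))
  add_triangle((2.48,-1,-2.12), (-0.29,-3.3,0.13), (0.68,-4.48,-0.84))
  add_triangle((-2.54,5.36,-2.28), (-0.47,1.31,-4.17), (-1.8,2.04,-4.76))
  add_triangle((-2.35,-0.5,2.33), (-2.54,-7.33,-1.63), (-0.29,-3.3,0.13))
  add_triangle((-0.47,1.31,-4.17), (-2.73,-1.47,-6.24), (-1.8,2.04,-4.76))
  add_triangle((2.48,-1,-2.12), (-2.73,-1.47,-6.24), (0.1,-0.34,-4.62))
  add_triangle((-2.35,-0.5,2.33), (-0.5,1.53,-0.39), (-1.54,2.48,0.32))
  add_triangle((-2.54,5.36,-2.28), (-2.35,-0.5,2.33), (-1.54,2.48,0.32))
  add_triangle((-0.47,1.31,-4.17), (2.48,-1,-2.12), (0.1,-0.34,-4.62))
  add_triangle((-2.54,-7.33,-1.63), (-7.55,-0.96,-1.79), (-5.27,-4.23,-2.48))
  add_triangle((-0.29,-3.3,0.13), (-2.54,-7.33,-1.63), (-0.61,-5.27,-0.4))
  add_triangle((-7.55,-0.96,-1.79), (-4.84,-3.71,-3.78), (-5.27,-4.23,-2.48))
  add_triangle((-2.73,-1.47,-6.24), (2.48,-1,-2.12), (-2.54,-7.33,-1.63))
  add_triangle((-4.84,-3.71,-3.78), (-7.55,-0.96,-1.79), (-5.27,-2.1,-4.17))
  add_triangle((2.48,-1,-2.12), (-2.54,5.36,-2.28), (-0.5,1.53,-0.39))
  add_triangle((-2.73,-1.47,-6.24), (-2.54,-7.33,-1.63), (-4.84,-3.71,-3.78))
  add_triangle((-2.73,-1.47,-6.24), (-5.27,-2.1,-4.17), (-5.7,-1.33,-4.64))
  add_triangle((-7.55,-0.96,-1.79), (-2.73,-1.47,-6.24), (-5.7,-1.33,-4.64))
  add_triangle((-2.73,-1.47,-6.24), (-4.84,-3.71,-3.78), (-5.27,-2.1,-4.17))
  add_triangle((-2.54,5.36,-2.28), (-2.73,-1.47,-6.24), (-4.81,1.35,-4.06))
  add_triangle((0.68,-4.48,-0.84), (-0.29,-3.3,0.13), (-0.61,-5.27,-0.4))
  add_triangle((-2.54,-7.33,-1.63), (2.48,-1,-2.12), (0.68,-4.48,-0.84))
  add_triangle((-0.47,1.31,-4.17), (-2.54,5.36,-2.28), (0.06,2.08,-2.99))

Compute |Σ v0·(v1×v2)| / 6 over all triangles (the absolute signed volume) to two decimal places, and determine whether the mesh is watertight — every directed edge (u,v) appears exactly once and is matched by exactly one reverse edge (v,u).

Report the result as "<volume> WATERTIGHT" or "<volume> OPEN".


189.31 OPEN

Per-triangle v0·(v1×v2)/6:
  t1: +25.7168
  t2: +3.6929
  t3: +2.6152
  t4: -0.3128
  t5: +16.7370
  t6: +1.8731
  t7: +7.0489
  t8: +0.3614
  t9: +4.0031
  t10: +1.3951
  t11: +0.5241
  t12: +6.8040
  t13: +0.1604
  t14: +3.2136
  t15: +4.8426
  t16: +3.7794
  t17: +3.7564
  t18: -0.2005
  t19: +2.4875
  t20: +2.6664
  t21: +6.2460
  t22: +0.4786
  t23: +7.0006
  t24: +25.5663
  t25: +6.6360
  t26: +0.9791
  t27: +17.6600
  t28: +3.4168
  t29: -0.3873
  t30: +6.4001
  t31: +14.9060
  t32: +0.4409
  t33: +5.7148
  t34: +3.0912
Σ = +189.3139 → |volume| = 189.31

Directed edges: 102 total; 6 unmatched, e.g. (-2.35,-0.5,2.33)→(-7.55,-0.96,-1.79) → open.


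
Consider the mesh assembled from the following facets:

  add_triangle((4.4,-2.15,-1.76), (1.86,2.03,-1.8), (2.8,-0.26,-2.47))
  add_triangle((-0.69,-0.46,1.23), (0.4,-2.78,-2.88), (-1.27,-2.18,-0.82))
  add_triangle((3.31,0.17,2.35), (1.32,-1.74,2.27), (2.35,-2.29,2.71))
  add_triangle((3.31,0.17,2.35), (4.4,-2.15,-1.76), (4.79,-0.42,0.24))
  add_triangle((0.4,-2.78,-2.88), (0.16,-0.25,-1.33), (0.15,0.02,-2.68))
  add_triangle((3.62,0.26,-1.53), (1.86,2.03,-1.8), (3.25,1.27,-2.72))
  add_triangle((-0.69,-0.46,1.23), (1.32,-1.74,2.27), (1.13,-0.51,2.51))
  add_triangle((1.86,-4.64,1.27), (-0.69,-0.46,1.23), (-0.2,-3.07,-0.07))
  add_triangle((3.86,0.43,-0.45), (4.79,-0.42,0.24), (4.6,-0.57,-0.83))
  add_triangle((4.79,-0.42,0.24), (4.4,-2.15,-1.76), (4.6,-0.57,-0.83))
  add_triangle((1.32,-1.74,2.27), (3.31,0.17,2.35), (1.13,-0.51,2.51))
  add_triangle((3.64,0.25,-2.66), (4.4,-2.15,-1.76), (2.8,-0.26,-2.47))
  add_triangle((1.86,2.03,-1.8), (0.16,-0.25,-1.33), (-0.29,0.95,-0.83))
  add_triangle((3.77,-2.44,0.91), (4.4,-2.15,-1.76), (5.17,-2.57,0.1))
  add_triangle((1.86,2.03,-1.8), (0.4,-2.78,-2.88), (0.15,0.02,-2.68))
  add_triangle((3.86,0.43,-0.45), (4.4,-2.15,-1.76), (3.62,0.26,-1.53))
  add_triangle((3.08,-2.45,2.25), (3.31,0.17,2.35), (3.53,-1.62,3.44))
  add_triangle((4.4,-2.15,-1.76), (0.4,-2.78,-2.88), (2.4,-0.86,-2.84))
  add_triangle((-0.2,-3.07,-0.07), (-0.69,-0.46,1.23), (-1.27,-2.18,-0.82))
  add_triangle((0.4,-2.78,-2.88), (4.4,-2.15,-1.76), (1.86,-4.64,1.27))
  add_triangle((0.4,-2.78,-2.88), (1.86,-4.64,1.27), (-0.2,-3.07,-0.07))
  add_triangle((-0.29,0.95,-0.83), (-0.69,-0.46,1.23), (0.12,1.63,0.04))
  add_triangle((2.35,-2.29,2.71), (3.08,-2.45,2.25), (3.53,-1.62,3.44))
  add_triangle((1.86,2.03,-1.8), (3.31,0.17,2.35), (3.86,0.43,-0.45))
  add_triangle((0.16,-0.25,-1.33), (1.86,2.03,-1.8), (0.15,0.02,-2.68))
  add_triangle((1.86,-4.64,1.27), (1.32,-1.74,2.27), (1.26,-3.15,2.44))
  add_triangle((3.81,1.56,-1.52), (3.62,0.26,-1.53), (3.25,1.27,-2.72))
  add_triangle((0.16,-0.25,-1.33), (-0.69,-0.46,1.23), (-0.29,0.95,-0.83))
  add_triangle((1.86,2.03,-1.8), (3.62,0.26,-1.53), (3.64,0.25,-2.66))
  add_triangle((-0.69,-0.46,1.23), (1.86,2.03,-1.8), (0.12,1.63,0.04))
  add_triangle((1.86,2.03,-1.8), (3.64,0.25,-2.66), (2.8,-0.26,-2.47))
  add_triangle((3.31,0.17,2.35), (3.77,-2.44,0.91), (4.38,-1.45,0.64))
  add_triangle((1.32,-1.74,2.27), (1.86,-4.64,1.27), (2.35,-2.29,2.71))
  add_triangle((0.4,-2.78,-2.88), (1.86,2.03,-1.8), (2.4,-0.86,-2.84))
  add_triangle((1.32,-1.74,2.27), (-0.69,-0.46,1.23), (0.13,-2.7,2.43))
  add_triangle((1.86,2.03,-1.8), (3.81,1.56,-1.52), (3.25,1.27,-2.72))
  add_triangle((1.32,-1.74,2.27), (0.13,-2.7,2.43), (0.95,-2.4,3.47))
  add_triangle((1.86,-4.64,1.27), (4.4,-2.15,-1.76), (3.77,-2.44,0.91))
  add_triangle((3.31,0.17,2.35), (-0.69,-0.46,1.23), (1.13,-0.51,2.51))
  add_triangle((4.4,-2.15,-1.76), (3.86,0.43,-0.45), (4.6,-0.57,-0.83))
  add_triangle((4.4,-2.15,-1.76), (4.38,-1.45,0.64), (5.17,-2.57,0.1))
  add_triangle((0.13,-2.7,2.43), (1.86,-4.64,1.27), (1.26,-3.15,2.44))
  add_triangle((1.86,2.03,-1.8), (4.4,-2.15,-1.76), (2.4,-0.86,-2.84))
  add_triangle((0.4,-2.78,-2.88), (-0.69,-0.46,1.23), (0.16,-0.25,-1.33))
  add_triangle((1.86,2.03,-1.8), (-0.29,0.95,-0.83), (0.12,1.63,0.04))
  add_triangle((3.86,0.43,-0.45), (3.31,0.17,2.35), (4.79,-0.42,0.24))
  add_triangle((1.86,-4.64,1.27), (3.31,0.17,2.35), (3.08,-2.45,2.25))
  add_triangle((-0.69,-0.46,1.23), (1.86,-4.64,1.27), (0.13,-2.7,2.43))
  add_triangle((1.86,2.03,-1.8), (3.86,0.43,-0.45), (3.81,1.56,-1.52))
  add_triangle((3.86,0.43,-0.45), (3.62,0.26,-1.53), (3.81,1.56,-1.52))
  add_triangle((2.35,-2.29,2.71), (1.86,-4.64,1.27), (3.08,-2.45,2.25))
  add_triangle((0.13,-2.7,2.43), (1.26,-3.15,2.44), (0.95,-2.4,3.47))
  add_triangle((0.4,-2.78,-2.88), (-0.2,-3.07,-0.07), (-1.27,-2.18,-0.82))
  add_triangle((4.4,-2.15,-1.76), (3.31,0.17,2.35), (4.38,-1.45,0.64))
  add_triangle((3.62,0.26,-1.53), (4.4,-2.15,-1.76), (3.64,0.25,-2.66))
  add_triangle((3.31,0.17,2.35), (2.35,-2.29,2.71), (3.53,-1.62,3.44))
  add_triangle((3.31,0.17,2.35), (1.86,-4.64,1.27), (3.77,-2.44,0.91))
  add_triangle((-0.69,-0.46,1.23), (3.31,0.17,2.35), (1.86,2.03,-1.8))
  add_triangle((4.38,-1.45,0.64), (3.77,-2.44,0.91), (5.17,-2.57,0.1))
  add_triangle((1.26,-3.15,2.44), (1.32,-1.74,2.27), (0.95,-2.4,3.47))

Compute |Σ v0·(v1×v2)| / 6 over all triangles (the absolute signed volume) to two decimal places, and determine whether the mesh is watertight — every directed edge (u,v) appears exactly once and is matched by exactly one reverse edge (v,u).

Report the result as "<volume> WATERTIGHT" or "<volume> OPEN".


Per-triangle v0·(v1×v2)/6:
  t1: -2.0513
  t2: -0.7482
  t3: +0.7338
  t4: +2.3485
  t5: -0.0793
  t6: -0.9064
  t7: +0.6915
  t8: +1.8371
  t9: +0.7362
  t10: +1.2301
  t11: +1.2855
  t12: +1.0299
  t13: +0.6076
  t14: +0.8729
  t15: +2.4165
  t16: +1.7670
  t17: +1.2807
  t18: +4.1870
  t19: +0.9761
  t20: +11.2596
  t21: +3.5253
  t22: +0.2735
  t23: +0.7917
  t24: +3.0059
  t25: -0.2813
  t26: +0.7633
  t27: +1.1014
  t28: +0.1926
  t29: +1.2902
  t30: +0.2471
  t31: +0.6101
  t32: +1.9558
  t33: +0.9836
  t34: +2.1729
  t35: +0.6795
  t36: +1.1873
  t37: -0.4644
  t38: +5.7331
  t39: +0.1390
  t40: +0.3695
  t41: +1.1741
  t42: +1.1585
  t43: +3.8095
  t44: +0.2772
  t45: +0.5774
  t46: +1.5763
  t47: +0.2381
  t48: +0.3303
  t49: +0.1050
  t50: +0.9086
  t51: +1.6306
  t52: +0.8017
  t53: +1.8546
  t54: +1.2757
  t55: +1.6694
  t56: -0.2068
  t57: +4.5417
  t58: +1.1045
  t59: +0.7954
  t60: +0.5326
Σ = +77.9050 → |volume| = 77.91

Directed edges: 180 total, each appears once with its reverse present → watertight.

77.91 WATERTIGHT


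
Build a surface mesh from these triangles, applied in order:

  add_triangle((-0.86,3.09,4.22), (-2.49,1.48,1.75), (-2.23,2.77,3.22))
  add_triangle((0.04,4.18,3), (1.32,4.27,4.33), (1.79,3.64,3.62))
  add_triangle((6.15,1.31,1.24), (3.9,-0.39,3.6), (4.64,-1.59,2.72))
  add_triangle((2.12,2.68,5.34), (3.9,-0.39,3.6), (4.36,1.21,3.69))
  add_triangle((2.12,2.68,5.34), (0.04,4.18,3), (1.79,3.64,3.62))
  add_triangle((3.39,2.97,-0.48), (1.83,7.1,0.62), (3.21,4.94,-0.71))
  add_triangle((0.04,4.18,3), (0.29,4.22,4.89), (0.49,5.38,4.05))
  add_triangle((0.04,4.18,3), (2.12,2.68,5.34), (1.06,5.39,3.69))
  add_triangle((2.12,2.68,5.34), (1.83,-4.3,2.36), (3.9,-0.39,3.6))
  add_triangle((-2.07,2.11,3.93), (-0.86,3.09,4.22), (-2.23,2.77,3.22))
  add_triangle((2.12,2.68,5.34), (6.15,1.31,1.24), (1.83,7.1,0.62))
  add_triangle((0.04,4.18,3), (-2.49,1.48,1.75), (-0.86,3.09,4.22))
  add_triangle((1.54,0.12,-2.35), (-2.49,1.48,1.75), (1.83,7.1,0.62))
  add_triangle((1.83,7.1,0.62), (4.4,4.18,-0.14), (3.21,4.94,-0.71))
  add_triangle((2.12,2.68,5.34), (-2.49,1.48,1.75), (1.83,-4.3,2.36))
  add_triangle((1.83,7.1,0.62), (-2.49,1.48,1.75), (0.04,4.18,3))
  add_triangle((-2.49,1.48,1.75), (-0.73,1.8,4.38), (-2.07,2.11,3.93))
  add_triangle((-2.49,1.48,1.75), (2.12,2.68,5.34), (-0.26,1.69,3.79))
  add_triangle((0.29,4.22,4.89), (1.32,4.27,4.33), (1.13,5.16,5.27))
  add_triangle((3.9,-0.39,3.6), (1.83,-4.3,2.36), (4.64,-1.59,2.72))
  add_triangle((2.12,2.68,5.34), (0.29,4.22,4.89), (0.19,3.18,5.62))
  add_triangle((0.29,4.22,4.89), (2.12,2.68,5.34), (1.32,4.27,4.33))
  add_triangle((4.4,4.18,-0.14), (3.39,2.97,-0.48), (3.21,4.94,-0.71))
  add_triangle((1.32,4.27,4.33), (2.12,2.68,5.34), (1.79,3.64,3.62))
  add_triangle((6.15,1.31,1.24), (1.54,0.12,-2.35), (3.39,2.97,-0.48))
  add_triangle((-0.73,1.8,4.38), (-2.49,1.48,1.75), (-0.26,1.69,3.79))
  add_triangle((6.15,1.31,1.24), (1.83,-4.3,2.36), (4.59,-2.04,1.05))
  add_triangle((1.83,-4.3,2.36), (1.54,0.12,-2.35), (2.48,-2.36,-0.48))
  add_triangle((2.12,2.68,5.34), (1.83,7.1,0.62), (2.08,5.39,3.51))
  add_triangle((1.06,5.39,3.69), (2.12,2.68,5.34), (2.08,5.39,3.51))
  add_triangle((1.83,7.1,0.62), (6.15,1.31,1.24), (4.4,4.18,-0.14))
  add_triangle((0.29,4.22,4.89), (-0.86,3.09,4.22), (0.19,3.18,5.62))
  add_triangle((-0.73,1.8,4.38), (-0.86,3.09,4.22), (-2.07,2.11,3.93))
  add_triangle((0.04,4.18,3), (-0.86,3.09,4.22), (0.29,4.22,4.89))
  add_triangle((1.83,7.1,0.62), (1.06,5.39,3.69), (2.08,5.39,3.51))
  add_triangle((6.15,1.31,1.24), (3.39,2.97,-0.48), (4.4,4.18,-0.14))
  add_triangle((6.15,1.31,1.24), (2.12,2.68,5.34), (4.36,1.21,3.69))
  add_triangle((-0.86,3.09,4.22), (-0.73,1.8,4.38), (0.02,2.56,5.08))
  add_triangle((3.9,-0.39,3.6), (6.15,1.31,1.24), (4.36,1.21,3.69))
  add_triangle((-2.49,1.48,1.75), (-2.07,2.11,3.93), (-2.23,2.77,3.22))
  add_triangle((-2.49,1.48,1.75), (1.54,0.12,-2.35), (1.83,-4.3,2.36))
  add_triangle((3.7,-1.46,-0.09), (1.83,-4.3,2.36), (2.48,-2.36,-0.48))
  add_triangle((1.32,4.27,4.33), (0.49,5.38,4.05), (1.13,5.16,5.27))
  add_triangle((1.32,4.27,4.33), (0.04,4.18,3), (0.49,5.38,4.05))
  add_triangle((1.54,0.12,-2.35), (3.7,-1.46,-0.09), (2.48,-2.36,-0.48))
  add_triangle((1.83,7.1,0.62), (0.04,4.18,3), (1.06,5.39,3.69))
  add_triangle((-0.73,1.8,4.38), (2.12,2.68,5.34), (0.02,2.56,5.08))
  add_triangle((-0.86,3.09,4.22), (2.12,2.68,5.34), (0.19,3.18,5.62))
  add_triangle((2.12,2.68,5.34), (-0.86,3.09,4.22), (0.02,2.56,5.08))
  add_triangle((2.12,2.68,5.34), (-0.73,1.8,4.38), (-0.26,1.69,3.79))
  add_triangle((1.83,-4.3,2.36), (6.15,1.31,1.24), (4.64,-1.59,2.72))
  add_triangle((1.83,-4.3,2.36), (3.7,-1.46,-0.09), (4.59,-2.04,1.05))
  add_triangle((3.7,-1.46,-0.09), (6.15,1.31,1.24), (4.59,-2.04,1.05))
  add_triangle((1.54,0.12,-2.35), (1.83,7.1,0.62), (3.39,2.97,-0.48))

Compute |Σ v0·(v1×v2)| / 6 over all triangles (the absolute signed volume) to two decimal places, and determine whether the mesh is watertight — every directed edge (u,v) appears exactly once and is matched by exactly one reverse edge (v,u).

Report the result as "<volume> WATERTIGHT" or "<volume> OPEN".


166.20 OPEN

Per-triangle v0·(v1×v2)/6:
  t1: -0.3987
  t2: +0.6494
  t3: +5.2032
  t4: +4.2486
  t5: -2.7076
  t6: -1.8503
  t7: +0.5358
  t8: +2.6606
  t9: +10.3142
  t10: +1.2177
  t11: +33.2149
  t12: +3.0669
  t13: +5.1264
  t14: +3.3302
  t15: +15.0670
  t16: +6.9638
  t17: +0.0084
  t18: -1.5462
  t19: +0.1751
  t20: +4.6738
  t21: +2.6796
  t22: +2.4547
  t23: +0.6276
  t24: +1.3060
  t25: +6.3782
  t26: -0.4190
  t27: +5.5599
  t28: +0.3913
  t29: +0.9668
  t30: +3.4695
  t31: +7.8991
  t32: +1.4467
  t33: +1.3438
  t34: +1.5017
  t35: +3.8156
  t36: +1.5007
  t37: +5.0041
  t38: +0.9118
  t39: +4.3284
  t40: +0.8805
  t41: +0.1233
  t42: +2.9743
  t43: +0.4966
  t44: -0.2184
  t45: +2.1583
  t46: +2.9253
  t47: +0.7307
  t48: -0.9548
  t49: +1.7039
  t50: -0.1593
  t51: +3.3161
  t52: +2.2237
  t53: +2.8729
  t54: +6.0105
Σ = +166.2029 → |volume| = 166.20

Directed edges: 162 total; 6 unmatched, e.g. (0.29,4.22,4.89)→(0.49,5.38,4.05) → open.


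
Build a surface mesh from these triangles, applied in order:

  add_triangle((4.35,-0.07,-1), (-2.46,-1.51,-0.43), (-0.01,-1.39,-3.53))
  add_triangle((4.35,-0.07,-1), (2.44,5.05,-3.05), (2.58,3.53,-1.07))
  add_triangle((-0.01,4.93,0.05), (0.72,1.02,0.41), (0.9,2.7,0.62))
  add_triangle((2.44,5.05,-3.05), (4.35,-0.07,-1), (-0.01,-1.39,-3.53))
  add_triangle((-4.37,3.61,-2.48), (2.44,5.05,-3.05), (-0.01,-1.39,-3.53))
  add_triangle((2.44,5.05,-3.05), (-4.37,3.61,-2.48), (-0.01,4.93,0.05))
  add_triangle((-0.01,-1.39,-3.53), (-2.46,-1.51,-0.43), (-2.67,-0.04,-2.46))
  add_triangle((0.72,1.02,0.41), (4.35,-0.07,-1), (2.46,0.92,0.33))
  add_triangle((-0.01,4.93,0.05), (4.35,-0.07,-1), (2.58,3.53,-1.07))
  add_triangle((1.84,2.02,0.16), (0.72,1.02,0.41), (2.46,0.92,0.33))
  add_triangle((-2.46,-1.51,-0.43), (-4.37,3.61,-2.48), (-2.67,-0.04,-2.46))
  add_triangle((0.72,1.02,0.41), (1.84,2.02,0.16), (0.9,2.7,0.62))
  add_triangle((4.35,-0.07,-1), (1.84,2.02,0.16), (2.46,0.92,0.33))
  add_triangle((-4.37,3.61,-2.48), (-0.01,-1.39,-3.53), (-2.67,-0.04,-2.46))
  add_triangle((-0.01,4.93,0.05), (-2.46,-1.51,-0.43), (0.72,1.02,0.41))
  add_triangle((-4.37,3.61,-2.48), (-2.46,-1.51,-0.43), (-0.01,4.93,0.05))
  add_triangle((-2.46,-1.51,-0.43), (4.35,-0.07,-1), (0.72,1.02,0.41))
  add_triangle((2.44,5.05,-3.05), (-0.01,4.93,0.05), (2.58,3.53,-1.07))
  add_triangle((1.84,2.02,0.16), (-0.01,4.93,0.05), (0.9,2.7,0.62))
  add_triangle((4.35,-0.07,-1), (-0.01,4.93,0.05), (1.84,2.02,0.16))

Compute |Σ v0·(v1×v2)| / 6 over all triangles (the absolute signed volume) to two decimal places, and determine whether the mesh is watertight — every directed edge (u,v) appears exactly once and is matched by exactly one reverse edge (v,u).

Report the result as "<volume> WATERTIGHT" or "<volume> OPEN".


Per-triangle v0·(v1×v2)/6:
  t1: +2.9650
  t2: +4.6855
  t3: -0.0543
  t4: +15.5418
  t5: +22.6530
  t6: +16.1835
  t7: +3.4439
  t8: -0.2694
  t9: +1.8280
  t10: +0.1979
  t11: +4.0174
  t12: +0.1442
  t13: +0.9251
  t14: +4.8022
  t15: +0.5628
  t16: +3.6067
  t17: -0.0980
  t18: +4.3662
  t19: +0.7942
  t20: +2.0128
Σ = +88.3086 → |volume| = 88.31

Directed edges: 60 total, each appears once with its reverse present → watertight.

88.31 WATERTIGHT


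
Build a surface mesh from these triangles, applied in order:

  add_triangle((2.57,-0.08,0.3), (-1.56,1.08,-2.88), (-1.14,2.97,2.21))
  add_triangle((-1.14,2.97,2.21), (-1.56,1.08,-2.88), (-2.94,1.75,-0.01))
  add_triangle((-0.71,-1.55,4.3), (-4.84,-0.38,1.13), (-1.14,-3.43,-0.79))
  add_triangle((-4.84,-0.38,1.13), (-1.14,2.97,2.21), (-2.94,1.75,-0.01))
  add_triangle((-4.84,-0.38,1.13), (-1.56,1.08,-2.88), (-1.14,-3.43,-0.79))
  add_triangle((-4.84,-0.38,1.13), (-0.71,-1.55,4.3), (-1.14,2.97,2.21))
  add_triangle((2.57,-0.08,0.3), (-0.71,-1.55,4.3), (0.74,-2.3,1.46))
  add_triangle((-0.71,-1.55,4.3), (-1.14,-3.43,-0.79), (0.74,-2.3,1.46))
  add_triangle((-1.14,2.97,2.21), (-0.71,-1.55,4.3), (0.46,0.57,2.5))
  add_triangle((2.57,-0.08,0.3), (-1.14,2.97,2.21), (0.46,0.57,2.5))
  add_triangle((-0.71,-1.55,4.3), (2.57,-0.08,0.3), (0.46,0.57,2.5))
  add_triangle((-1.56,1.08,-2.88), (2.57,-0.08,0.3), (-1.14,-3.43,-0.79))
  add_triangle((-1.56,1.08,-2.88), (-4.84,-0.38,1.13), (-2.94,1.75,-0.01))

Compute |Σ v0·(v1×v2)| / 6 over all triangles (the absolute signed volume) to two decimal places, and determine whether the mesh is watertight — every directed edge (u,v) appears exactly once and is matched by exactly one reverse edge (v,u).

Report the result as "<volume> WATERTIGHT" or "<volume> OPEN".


72.15 OPEN

Per-triangle v0·(v1×v2)/6:
  t1: +4.4263
  t2: +3.3920
  t3: +12.4134
  t4: +4.8247
  t5: +9.7666
  t6: +12.5463
  t7: +3.3497
  t8: +4.2268
  t9: +3.1732
  t10: +2.4884
  t11: +2.7443
  t12: +4.2949
  t13: +4.5083
Σ = +72.1550 → |volume| = 72.15

Directed edges: 39 total; 3 unmatched, e.g. (0.74,-2.3,1.46)→(2.57,-0.08,0.3) → open.
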